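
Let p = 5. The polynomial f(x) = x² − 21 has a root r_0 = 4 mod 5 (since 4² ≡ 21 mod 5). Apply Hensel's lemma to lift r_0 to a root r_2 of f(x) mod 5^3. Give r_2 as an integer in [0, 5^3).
r_2 = 39 (mod 125)

Hensel's recurrence: r_{i+1} = r_i − f(r_i)·(f′(r_i))^{-1} mod 5^{i+2}, with f′(x) = 2x. Iterate:
  r_0 = 4 (mod 5)
  r_1 = 14 (mod 25)
  r_2 = 39 (mod 125)
Final: r_2 = 39, and one checks f(r_2) ≡ 0 mod 5^3.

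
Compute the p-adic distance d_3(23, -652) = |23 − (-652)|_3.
d_3(23, -652) = 1/27

Step 1 — x − y = 23 − (-652) = 675. Step 2 — v_3(675) = 3 (factor: 675 = (3^3 · 25); the sign does not affect v_p). Step 3 — |x − y|_3 = 3^{-3} = 1/27.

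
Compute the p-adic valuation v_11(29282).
v_11(29282) = 4

v_11(n) is the largest exponent k such that 11^k divides n. Factor out: 29282 = 11^4 · 2. (Sign doesn't affect v_p.) So v_11(29282) = 4.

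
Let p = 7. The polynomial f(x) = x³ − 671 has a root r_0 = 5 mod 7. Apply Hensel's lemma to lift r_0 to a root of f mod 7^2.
r_1 = 26 (mod 49)

Hensel: r_{i+1} = r_i − f(r_i)/f′(r_i) mod 7^{i+2}, where f′(x) = 3x². Iterate:
  r_0 = 5 (mod 7)
  r_1 = 26 (mod 49)
Final: r = 26 with f(r) ≡ 0 mod 7^2.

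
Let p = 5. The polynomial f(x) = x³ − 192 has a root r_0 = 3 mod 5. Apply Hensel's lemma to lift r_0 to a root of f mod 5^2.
r_1 = 23 (mod 25)

Hensel: r_{i+1} = r_i − f(r_i)/f′(r_i) mod 5^{i+2}, where f′(x) = 3x². Iterate:
  r_0 = 3 (mod 5)
  r_1 = 23 (mod 25)
Final: r = 23 with f(r) ≡ 0 mod 5^2.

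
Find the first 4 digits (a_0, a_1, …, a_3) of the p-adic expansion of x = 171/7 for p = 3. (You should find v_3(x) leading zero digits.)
(a_0, …, a_3) = (0, 0, 1, 1)

v_3(171/7) = 2, so a_0 = ... = a_1 = 0. Factor out: x = 3^2 · u with u = 19/7 a unit in ℤ_3. Expand u iteratively via a_{v+i} = u_i mod 3, u_{i+1} = (u_i − a_{v+i})/3:
  u_0 = 19/7;  a_2 = 1;  u_1 = (u_0 − 1)/3 = 4/7
  u_1 = 4/7;  a_3 = 1;  u_2 = (u_1 − 1)/3 = -1/7
Digits: (0, 0, 1, 1).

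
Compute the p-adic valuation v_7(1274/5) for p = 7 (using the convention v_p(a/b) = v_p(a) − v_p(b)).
v_7(1274/5) = 2

Factor powers of 7 from the numerator and denominator of the reduced fraction: 1274 = 7^2 · 26 and 5 = 7^0 · 5. Apply v_p(a/b) = v_p(a) − v_p(b): v_7(1274/5) = 2 − 0 = 2.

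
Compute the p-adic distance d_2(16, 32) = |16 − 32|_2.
d_2(16, 32) = 1/16

Step 1 — x − y = 16 − 32 = -16. Step 2 — v_2(-16) = 4 (factor: -16 = −(2^4 · 1); the sign does not affect v_p). Step 3 — |x − y|_2 = 2^{-4} = 1/16.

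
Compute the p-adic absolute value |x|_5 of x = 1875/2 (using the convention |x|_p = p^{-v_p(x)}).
|1875/2|_5 = 1/625

Step 1 — compute v_5(x) by factoring powers of 5 out of the numerator and denominator: v_5(1875/2) = 4. Step 2 — apply |x|_p = p^{-v_p(x)} = 5^{-4} = 1/625.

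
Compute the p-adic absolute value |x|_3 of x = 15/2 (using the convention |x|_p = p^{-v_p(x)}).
|15/2|_3 = 1/3

Step 1 — compute v_3(x) by factoring powers of 3 out of the numerator and denominator: v_3(15/2) = 1. Step 2 — apply |x|_p = p^{-v_p(x)} = 3^{-1} = 1/3.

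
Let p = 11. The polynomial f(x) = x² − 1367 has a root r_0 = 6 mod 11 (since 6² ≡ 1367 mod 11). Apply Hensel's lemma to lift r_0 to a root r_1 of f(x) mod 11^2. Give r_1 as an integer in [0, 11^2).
r_1 = 6 (mod 121)

Hensel's recurrence: r_{i+1} = r_i − f(r_i)·(f′(r_i))^{-1} mod 11^{i+2}, with f′(x) = 2x. Iterate:
  r_0 = 6 (mod 11)
  r_1 = 6 (mod 121)
Final: r_1 = 6, and one checks f(r_1) ≡ 0 mod 11^2.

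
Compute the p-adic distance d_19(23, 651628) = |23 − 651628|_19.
d_19(23, 651628) = 1/130321

Step 1 — x − y = 23 − 651628 = -651605. Step 2 — v_19(-651605) = 4 (factor: -651605 = −(19^4 · 5); the sign does not affect v_p). Step 3 — |x − y|_19 = 19^{-4} = 1/130321.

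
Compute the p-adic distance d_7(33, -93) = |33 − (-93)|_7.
d_7(33, -93) = 1/7

Step 1 — x − y = 33 − (-93) = 126. Step 2 — v_7(126) = 1 (factor: 126 = (7^1 · 18); the sign does not affect v_p). Step 3 — |x − y|_7 = 7^{-1} = 1/7.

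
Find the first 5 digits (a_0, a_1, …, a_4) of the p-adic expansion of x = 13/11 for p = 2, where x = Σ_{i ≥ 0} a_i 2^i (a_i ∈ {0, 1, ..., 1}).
(a_0, …, a_4) = (1, 1, 1, 0, 0)

v_2(13/11) = 0 (numerator and denominator both coprime to 2), so x ∈ ℤ_2^×. Compute digits iteratively via a_i = x_i mod 2, x_{i+1} = (x_i − a_i)/2, with x_0 = x:
  x_0 = 13/11;  a_0 = 1;  x_1 = (x_0 − 1)/2 = 1/11
  x_1 = 1/11;  a_1 = 1;  x_2 = (x_1 − 1)/2 = -5/11
  x_2 = -5/11;  a_2 = 1;  x_3 = (x_2 − 1)/2 = -8/11
  x_3 = -8/11;  a_3 = 0;  x_4 = (x_3 − 0)/2 = -4/11
  x_4 = -4/11;  a_4 = 0;  x_5 = (x_4 − 0)/2 = -2/11
Digits: (1, 1, 1, 0, 0).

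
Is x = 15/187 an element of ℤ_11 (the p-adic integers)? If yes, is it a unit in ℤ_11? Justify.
x ∉ ℤ_11 (v_11(x) = -1 < 0)

ℤ_11 = {x ∈ ℚ_11 : v_11(x) ≥ 0} and ℤ_11^× = {x ∈ ℤ_11 : v_11(x) = 0}. Here v_11(15/187) = v_11(num) − v_11(den) = -1; compare against these criteria.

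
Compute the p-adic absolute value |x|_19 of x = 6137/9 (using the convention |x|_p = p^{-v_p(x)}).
|6137/9|_19 = 1/361

Step 1 — compute v_19(x) by factoring powers of 19 out of the numerator and denominator: v_19(6137/9) = 2. Step 2 — apply |x|_p = p^{-v_p(x)} = 19^{-2} = 1/361.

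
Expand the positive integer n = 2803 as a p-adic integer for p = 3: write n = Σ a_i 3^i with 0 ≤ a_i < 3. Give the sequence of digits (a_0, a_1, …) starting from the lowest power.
(a_0, a_1, …) = (1, 1, 2, 1, 1, 2, 0, 1)

Repeated division by 3 gives the digits low-to-high: 2803 = 1 + 1·3^1 + 2·3^2 + 1·3^3 + 1·3^4 + 2·3^5 + 1·3^7. Digit sequence: (1, 1, 2, 1, 1, 2, 0, 1).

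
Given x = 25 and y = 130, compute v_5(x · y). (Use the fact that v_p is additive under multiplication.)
v_5(3250) = 3

v_p(x) = 2 (factor: 25 = 5^2 · 1); v_p(y) = 1 (factor: 130 = 5^1 · 26). Additivity: v_p(xy) = v_p(x) + v_p(y) = 2 + 1 = 3. (Direct check: xy = 3250 = 5^3 · (26).)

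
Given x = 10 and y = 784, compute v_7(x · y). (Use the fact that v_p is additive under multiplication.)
v_7(7840) = 2

v_p(x) = 0 (factor: 10 = 7^0 · 10); v_p(y) = 2 (factor: 784 = 7^2 · 16). Additivity: v_p(xy) = v_p(x) + v_p(y) = 0 + 2 = 2. (Direct check: xy = 7840 = 7^2 · (160).)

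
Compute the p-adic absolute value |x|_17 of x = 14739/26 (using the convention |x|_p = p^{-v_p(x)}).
|14739/26|_17 = 1/4913

Step 1 — compute v_17(x) by factoring powers of 17 out of the numerator and denominator: v_17(14739/26) = 3. Step 2 — apply |x|_p = p^{-v_p(x)} = 17^{-3} = 1/4913.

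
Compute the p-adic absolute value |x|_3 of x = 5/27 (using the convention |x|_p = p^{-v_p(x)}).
|5/27|_3 = 27

Step 1 — compute v_3(x) by factoring powers of 3 out of the numerator and denominator: v_3(5/27) = -3. Step 2 — apply |x|_p = p^{-v_p(x)} = 3^{3} = 27.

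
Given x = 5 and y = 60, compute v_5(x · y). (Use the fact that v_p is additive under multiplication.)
v_5(300) = 2

v_p(x) = 1 (factor: 5 = 5^1 · 1); v_p(y) = 1 (factor: 60 = 5^1 · 12). Additivity: v_p(xy) = v_p(x) + v_p(y) = 1 + 1 = 2. (Direct check: xy = 300 = 5^2 · (12).)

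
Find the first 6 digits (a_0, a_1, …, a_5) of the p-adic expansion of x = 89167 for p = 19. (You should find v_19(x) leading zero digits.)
(a_0, …, a_5) = (0, 0, 0, 13, 0, 0)

v_19(89167) = 3, so a_0 = ... = a_2 = 0. Factor out: x = 19^3 · u with u = 13 a unit in ℤ_19. Expand u iteratively via a_{v+i} = u_i mod 19, u_{i+1} = (u_i − a_{v+i})/19:
  u_0 = 13;  a_3 = 13;  u_1 = (u_0 − 13)/19 = 0
  u_1 = 0;  a_4 = 0;  u_2 = (u_1 − 0)/19 = 0
  u_2 = 0;  a_5 = 0;  u_3 = (u_2 − 0)/19 = 0
Digits: (0, 0, 0, 13, 0, 0).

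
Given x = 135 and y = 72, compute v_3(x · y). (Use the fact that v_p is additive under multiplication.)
v_3(9720) = 5

v_p(x) = 3 (factor: 135 = 3^3 · 5); v_p(y) = 2 (factor: 72 = 3^2 · 8). Additivity: v_p(xy) = v_p(x) + v_p(y) = 3 + 2 = 5. (Direct check: xy = 9720 = 3^5 · (40).)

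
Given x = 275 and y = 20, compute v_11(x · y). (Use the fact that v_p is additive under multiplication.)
v_11(5500) = 1

v_p(x) = 1 (factor: 275 = 11^1 · 25); v_p(y) = 0 (factor: 20 = 11^0 · 20). Additivity: v_p(xy) = v_p(x) + v_p(y) = 1 + 0 = 1. (Direct check: xy = 5500 = 11^1 · (500).)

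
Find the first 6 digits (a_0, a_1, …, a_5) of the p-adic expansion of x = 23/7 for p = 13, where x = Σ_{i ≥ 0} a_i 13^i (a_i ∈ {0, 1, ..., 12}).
(a_0, …, a_5) = (7, 9, 3, 9, 3, 9)

v_13(23/7) = 0 (numerator and denominator both coprime to 13), so x ∈ ℤ_13^×. Compute digits iteratively via a_i = x_i mod 13, x_{i+1} = (x_i − a_i)/13, with x_0 = x:
  x_0 = 23/7;  a_0 = 7;  x_1 = (x_0 − 7)/13 = -2/7
  x_1 = -2/7;  a_1 = 9;  x_2 = (x_1 − 9)/13 = -5/7
  x_2 = -5/7;  a_2 = 3;  x_3 = (x_2 − 3)/13 = -2/7
  x_3 = -2/7;  a_3 = 9;  x_4 = (x_3 − 9)/13 = -5/7
  x_4 = -5/7;  a_4 = 3;  x_5 = (x_4 − 3)/13 = -2/7
  x_5 = -2/7;  a_5 = 9;  x_6 = (x_5 − 9)/13 = -5/7
Digits: (7, 9, 3, 9, 3, 9).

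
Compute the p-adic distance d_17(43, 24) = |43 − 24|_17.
d_17(43, 24) = 1

Step 1 — x − y = 43 − 24 = 19. Step 2 — v_17(19) = 0 (factor: 19 = (17^0 · 19); the sign does not affect v_p). Step 3 — |x − y|_17 = 17^{0} = 1.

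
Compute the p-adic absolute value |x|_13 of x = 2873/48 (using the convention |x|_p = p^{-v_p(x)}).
|2873/48|_13 = 1/169

Step 1 — compute v_13(x) by factoring powers of 13 out of the numerator and denominator: v_13(2873/48) = 2. Step 2 — apply |x|_p = p^{-v_p(x)} = 13^{-2} = 1/169.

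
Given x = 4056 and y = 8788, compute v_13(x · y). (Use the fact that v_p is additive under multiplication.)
v_13(35644128) = 5

v_p(x) = 2 (factor: 4056 = 13^2 · 24); v_p(y) = 3 (factor: 8788 = 13^3 · 4). Additivity: v_p(xy) = v_p(x) + v_p(y) = 2 + 3 = 5. (Direct check: xy = 35644128 = 13^5 · (96).)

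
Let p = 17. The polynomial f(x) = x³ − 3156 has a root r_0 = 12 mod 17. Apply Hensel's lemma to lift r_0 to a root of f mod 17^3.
r_2 = 505 (mod 4913)

Hensel: r_{i+1} = r_i − f(r_i)/f′(r_i) mod 17^{i+2}, where f′(x) = 3x². Iterate:
  r_0 = 12 (mod 17)
  r_1 = 216 (mod 289)
  r_2 = 505 (mod 4913)
Final: r = 505 with f(r) ≡ 0 mod 17^3.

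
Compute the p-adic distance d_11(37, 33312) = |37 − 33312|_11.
d_11(37, 33312) = 1/1331

Step 1 — x − y = 37 − 33312 = -33275. Step 2 — v_11(-33275) = 3 (factor: -33275 = −(11^3 · 25); the sign does not affect v_p). Step 3 — |x − y|_11 = 11^{-3} = 1/1331.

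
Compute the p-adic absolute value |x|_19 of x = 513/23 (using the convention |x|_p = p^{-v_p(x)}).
|513/23|_19 = 1/19

Step 1 — compute v_19(x) by factoring powers of 19 out of the numerator and denominator: v_19(513/23) = 1. Step 2 — apply |x|_p = p^{-v_p(x)} = 19^{-1} = 1/19.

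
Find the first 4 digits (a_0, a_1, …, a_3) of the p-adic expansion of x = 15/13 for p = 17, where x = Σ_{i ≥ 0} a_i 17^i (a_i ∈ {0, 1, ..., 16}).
(a_0, …, a_3) = (9, 10, 2, 9)

v_17(15/13) = 0 (numerator and denominator both coprime to 17), so x ∈ ℤ_17^×. Compute digits iteratively via a_i = x_i mod 17, x_{i+1} = (x_i − a_i)/17, with x_0 = x:
  x_0 = 15/13;  a_0 = 9;  x_1 = (x_0 − 9)/17 = -6/13
  x_1 = -6/13;  a_1 = 10;  x_2 = (x_1 − 10)/17 = -8/13
  x_2 = -8/13;  a_2 = 2;  x_3 = (x_2 − 2)/17 = -2/13
  x_3 = -2/13;  a_3 = 9;  x_4 = (x_3 − 9)/17 = -7/13
Digits: (9, 10, 2, 9).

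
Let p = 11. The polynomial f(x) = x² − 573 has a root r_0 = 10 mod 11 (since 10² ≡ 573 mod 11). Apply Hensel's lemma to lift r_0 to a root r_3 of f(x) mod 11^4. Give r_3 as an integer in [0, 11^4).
r_3 = 12660 (mod 14641)

Hensel's recurrence: r_{i+1} = r_i − f(r_i)·(f′(r_i))^{-1} mod 11^{i+2}, with f′(x) = 2x. Iterate:
  r_0 = 10 (mod 11)
  r_1 = 76 (mod 121)
  r_2 = 681 (mod 1331)
  r_3 = 12660 (mod 14641)
Final: r_3 = 12660, and one checks f(r_3) ≡ 0 mod 11^4.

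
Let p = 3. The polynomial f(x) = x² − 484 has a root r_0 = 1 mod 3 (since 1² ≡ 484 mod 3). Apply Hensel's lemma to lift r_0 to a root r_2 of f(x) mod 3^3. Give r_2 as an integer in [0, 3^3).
r_2 = 22 (mod 27)

Hensel's recurrence: r_{i+1} = r_i − f(r_i)·(f′(r_i))^{-1} mod 3^{i+2}, with f′(x) = 2x. Iterate:
  r_0 = 1 (mod 3)
  r_1 = 4 (mod 9)
  r_2 = 22 (mod 27)
Final: r_2 = 22, and one checks f(r_2) ≡ 0 mod 3^3.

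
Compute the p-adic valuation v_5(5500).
v_5(5500) = 3

v_5(n) is the largest exponent k such that 5^k divides n. Factor out: 5500 = 5^3 · 44. (Sign doesn't affect v_p.) So v_5(5500) = 3.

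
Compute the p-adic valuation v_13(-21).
v_13(-21) = 0

v_13(n) is the largest exponent k such that 13^k divides n. Factor out: -21 = -13^0 · 21. (Sign doesn't affect v_p.) So v_13(-21) = 0.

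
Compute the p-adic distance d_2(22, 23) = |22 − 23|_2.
d_2(22, 23) = 1

Step 1 — x − y = 22 − 23 = -1. Step 2 — v_2(-1) = 0 (factor: -1 = −(2^0 · 1); the sign does not affect v_p). Step 3 — |x − y|_2 = 2^{0} = 1.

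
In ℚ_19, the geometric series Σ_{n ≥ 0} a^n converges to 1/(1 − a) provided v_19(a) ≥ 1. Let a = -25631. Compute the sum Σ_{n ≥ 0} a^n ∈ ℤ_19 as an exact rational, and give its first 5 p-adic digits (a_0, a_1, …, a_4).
Σ a^n = 1/(1 − a) = 1/25632;  first 5 digits = (1, 0, 5, 15, 5)

v_19(a) = 2 ≥ 1, so the series converges in ℤ_19 to 1/(1 − a) = 1/(1 − (-25631)) = 1/25632. Expand this rational in ℤ_19: compute digits iteratively via d_i = x_i mod 19, x_{i+1} = (x_i − d_i)/19. The first 5 digits are (1, 0, 5, 15, 5).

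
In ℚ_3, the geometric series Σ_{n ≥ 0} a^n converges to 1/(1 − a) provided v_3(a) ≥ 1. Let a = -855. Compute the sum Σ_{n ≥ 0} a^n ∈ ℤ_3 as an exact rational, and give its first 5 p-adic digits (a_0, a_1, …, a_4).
Σ a^n = 1/(1 − a) = 1/856;  first 5 digits = (1, 0, 1, 1, 2)

v_3(a) = 2 ≥ 1, so the series converges in ℤ_3 to 1/(1 − a) = 1/(1 − (-855)) = 1/856. Expand this rational in ℤ_3: compute digits iteratively via d_i = x_i mod 3, x_{i+1} = (x_i − d_i)/3. The first 5 digits are (1, 0, 1, 1, 2).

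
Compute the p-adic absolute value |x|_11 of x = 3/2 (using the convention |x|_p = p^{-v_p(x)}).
|3/2|_11 = 1

Step 1 — compute v_11(x) by factoring powers of 11 out of the numerator and denominator: v_11(3/2) = 0. Step 2 — apply |x|_p = p^{-v_p(x)} = 11^{0} = 1.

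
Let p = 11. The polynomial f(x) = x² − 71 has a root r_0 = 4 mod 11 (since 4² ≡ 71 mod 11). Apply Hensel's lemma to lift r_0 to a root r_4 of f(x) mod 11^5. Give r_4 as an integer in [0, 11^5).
r_4 = 156842 (mod 161051)

Hensel's recurrence: r_{i+1} = r_i − f(r_i)·(f′(r_i))^{-1} mod 11^{i+2}, with f′(x) = 2x. Iterate:
  r_0 = 4 (mod 11)
  r_1 = 26 (mod 121)
  r_2 = 1115 (mod 1331)
  r_3 = 10432 (mod 14641)
  r_4 = 156842 (mod 161051)
Final: r_4 = 156842, and one checks f(r_4) ≡ 0 mod 11^5.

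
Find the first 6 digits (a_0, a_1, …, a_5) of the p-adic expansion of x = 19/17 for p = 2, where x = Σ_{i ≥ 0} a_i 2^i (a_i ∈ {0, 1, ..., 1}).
(a_0, …, a_5) = (1, 1, 0, 0, 0, 1)

v_2(19/17) = 0 (numerator and denominator both coprime to 2), so x ∈ ℤ_2^×. Compute digits iteratively via a_i = x_i mod 2, x_{i+1} = (x_i − a_i)/2, with x_0 = x:
  x_0 = 19/17;  a_0 = 1;  x_1 = (x_0 − 1)/2 = 1/17
  x_1 = 1/17;  a_1 = 1;  x_2 = (x_1 − 1)/2 = -8/17
  x_2 = -8/17;  a_2 = 0;  x_3 = (x_2 − 0)/2 = -4/17
  x_3 = -4/17;  a_3 = 0;  x_4 = (x_3 − 0)/2 = -2/17
  x_4 = -2/17;  a_4 = 0;  x_5 = (x_4 − 0)/2 = -1/17
  x_5 = -1/17;  a_5 = 1;  x_6 = (x_5 − 1)/2 = -9/17
Digits: (1, 1, 0, 0, 0, 1).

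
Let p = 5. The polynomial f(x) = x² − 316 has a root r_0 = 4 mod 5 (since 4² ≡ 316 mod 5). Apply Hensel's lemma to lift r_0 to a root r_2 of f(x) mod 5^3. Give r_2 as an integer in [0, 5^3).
r_2 = 104 (mod 125)

Hensel's recurrence: r_{i+1} = r_i − f(r_i)·(f′(r_i))^{-1} mod 5^{i+2}, with f′(x) = 2x. Iterate:
  r_0 = 4 (mod 5)
  r_1 = 4 (mod 25)
  r_2 = 104 (mod 125)
Final: r_2 = 104, and one checks f(r_2) ≡ 0 mod 5^3.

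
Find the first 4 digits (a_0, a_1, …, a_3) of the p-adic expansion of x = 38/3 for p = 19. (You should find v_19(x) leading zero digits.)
(a_0, …, a_3) = (0, 7, 6, 6)

v_19(38/3) = 1, so a_0 = ... = a_0 = 0. Factor out: x = 19^1 · u with u = 2/3 a unit in ℤ_19. Expand u iteratively via a_{v+i} = u_i mod 19, u_{i+1} = (u_i − a_{v+i})/19:
  u_0 = 2/3;  a_1 = 7;  u_1 = (u_0 − 7)/19 = -1/3
  u_1 = -1/3;  a_2 = 6;  u_2 = (u_1 − 6)/19 = -1/3
  u_2 = -1/3;  a_3 = 6;  u_3 = (u_2 − 6)/19 = -1/3
Digits: (0, 7, 6, 6).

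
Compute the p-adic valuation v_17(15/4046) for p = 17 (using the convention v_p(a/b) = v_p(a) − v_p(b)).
v_17(15/4046) = -2

Factor powers of 17 from the numerator and denominator of the reduced fraction: 15 = 17^0 · 15 and 4046 = 17^2 · 14. Apply v_p(a/b) = v_p(a) − v_p(b): v_17(15/4046) = 0 − 2 = -2.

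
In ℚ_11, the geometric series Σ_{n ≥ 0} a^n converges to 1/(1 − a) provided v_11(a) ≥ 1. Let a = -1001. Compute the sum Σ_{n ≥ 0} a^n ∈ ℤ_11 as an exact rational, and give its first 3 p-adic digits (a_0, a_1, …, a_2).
Σ a^n = 1/(1 − a) = 1/1002;  first 3 digits = (1, 8, 0)

v_11(a) = 1 ≥ 1, so the series converges in ℤ_11 to 1/(1 − a) = 1/(1 − (-1001)) = 1/1002. Expand this rational in ℤ_11: compute digits iteratively via d_i = x_i mod 11, x_{i+1} = (x_i − d_i)/11. The first 3 digits are (1, 8, 0).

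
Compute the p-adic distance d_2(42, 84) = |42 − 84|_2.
d_2(42, 84) = 1/2

Step 1 — x − y = 42 − 84 = -42. Step 2 — v_2(-42) = 1 (factor: -42 = −(2^1 · 21); the sign does not affect v_p). Step 3 — |x − y|_2 = 2^{-1} = 1/2.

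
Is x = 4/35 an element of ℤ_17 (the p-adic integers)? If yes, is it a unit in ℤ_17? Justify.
x ∈ ℤ_17^× (unit); v_17(x) = 0

ℤ_17 = {x ∈ ℚ_17 : v_17(x) ≥ 0} and ℤ_17^× = {x ∈ ℤ_17 : v_17(x) = 0}. Here v_17(4/35) = v_17(num) − v_17(den) = 0; compare against these criteria.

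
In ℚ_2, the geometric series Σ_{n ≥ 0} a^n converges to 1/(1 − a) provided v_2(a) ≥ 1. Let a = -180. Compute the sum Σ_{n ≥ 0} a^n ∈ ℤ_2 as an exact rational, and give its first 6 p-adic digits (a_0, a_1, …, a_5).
Σ a^n = 1/(1 − a) = 1/181;  first 6 digits = (1, 0, 1, 1, 1, 0)

v_2(a) = 2 ≥ 1, so the series converges in ℤ_2 to 1/(1 − a) = 1/(1 − (-180)) = 1/181. Expand this rational in ℤ_2: compute digits iteratively via d_i = x_i mod 2, x_{i+1} = (x_i − d_i)/2. The first 6 digits are (1, 0, 1, 1, 1, 0).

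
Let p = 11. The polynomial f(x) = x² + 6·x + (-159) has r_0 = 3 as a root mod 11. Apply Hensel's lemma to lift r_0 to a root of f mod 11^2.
r_1 = 14 (mod 121)

Hensel: r_{i+1} = r_i − f(r_i)·(f′(r_i))^{-1} mod 11^{i+2}, f′(x) = 2x + 6. Iterate:
  r_0 = 3 (mod 11)
  r_1 = 14 (mod 121)
Final: r = 14 satisfies f(r) ≡ 0 mod 11^2.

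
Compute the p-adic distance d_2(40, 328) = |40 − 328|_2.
d_2(40, 328) = 1/32

Step 1 — x − y = 40 − 328 = -288. Step 2 — v_2(-288) = 5 (factor: -288 = −(2^5 · 9); the sign does not affect v_p). Step 3 — |x − y|_2 = 2^{-5} = 1/32.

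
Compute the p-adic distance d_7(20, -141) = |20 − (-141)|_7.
d_7(20, -141) = 1/7

Step 1 — x − y = 20 − (-141) = 161. Step 2 — v_7(161) = 1 (factor: 161 = (7^1 · 23); the sign does not affect v_p). Step 3 — |x − y|_7 = 7^{-1} = 1/7.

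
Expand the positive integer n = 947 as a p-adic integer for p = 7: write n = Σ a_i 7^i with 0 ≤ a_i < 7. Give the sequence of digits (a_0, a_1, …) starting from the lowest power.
(a_0, a_1, …) = (2, 2, 5, 2)

Repeated division by 7 gives the digits low-to-high: 947 = 2 + 2·7^1 + 5·7^2 + 2·7^3. Digit sequence: (2, 2, 5, 2).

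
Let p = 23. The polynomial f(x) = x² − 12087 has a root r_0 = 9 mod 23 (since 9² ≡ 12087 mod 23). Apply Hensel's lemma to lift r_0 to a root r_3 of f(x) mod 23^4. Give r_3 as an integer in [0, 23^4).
r_3 = 194290 (mod 279841)

Hensel's recurrence: r_{i+1} = r_i − f(r_i)·(f′(r_i))^{-1} mod 23^{i+2}, with f′(x) = 2x. Iterate:
  r_0 = 9 (mod 23)
  r_1 = 147 (mod 529)
  r_2 = 11785 (mod 12167)
  r_3 = 194290 (mod 279841)
Final: r_3 = 194290, and one checks f(r_3) ≡ 0 mod 23^4.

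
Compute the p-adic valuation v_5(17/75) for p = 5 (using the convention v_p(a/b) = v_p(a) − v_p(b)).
v_5(17/75) = -2

Factor powers of 5 from the numerator and denominator of the reduced fraction: 17 = 5^0 · 17 and 75 = 5^2 · 3. Apply v_p(a/b) = v_p(a) − v_p(b): v_5(17/75) = 0 − 2 = -2.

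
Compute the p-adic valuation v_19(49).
v_19(49) = 0

v_19(n) is the largest exponent k such that 19^k divides n. Factor out: 49 = 19^0 · 49. (Sign doesn't affect v_p.) So v_19(49) = 0.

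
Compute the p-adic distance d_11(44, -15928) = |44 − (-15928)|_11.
d_11(44, -15928) = 1/1331

Step 1 — x − y = 44 − (-15928) = 15972. Step 2 — v_11(15972) = 3 (factor: 15972 = (11^3 · 12); the sign does not affect v_p). Step 3 — |x − y|_11 = 11^{-3} = 1/1331.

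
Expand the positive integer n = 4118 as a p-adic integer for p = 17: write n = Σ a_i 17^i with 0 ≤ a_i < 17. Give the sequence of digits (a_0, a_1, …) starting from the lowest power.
(a_0, a_1, …) = (4, 4, 14)

Repeated division by 17 gives the digits low-to-high: 4118 = 4 + 4·17^1 + 14·17^2. Digit sequence: (4, 4, 14).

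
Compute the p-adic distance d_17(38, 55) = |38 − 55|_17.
d_17(38, 55) = 1/17

Step 1 — x − y = 38 − 55 = -17. Step 2 — v_17(-17) = 1 (factor: -17 = −(17^1 · 1); the sign does not affect v_p). Step 3 — |x − y|_17 = 17^{-1} = 1/17.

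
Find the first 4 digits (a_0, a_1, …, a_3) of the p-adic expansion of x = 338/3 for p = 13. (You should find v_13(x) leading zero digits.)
(a_0, …, a_3) = (0, 0, 5, 4)

v_13(338/3) = 2, so a_0 = ... = a_1 = 0. Factor out: x = 13^2 · u with u = 2/3 a unit in ℤ_13. Expand u iteratively via a_{v+i} = u_i mod 13, u_{i+1} = (u_i − a_{v+i})/13:
  u_0 = 2/3;  a_2 = 5;  u_1 = (u_0 − 5)/13 = -1/3
  u_1 = -1/3;  a_3 = 4;  u_2 = (u_1 − 4)/13 = -1/3
Digits: (0, 0, 5, 4).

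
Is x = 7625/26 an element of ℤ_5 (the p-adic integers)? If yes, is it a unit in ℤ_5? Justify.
x ∈ ℤ_5 but not a unit; v_5(x) = 3 > 0

ℤ_5 = {x ∈ ℚ_5 : v_5(x) ≥ 0} and ℤ_5^× = {x ∈ ℤ_5 : v_5(x) = 0}. Here v_5(7625/26) = v_5(num) − v_5(den) = 3; compare against these criteria.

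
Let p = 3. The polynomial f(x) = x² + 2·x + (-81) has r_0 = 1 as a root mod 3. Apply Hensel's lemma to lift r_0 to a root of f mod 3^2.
r_1 = 7 (mod 9)

Hensel: r_{i+1} = r_i − f(r_i)·(f′(r_i))^{-1} mod 3^{i+2}, f′(x) = 2x + 2. Iterate:
  r_0 = 1 (mod 3)
  r_1 = 7 (mod 9)
Final: r = 7 satisfies f(r) ≡ 0 mod 3^2.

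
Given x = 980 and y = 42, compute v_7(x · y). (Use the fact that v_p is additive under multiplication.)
v_7(41160) = 3

v_p(x) = 2 (factor: 980 = 7^2 · 20); v_p(y) = 1 (factor: 42 = 7^1 · 6). Additivity: v_p(xy) = v_p(x) + v_p(y) = 2 + 1 = 3. (Direct check: xy = 41160 = 7^3 · (120).)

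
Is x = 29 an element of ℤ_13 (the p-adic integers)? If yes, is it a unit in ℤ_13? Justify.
x ∈ ℤ_13^× (unit); v_13(x) = 0

ℤ_13 = {x ∈ ℚ_13 : v_13(x) ≥ 0} and ℤ_13^× = {x ∈ ℤ_13 : v_13(x) = 0}. Here v_13(29) = v_13(num) − v_13(den) = 0; compare against these criteria.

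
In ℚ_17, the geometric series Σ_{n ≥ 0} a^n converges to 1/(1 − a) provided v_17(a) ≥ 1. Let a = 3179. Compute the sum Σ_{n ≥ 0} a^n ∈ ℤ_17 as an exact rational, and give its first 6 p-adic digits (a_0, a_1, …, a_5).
Σ a^n = 1/(1 − a) = -1/3178;  first 6 digits = (1, 0, 11, 0, 2, 7)

v_17(a) = 2 ≥ 1, so the series converges in ℤ_17 to 1/(1 − a) = 1/(1 − 3179) = -1/3178. Expand this rational in ℤ_17: compute digits iteratively via d_i = x_i mod 17, x_{i+1} = (x_i − d_i)/17. The first 6 digits are (1, 0, 11, 0, 2, 7).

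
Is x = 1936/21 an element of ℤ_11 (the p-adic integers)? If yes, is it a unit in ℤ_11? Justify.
x ∈ ℤ_11 but not a unit; v_11(x) = 2 > 0

ℤ_11 = {x ∈ ℚ_11 : v_11(x) ≥ 0} and ℤ_11^× = {x ∈ ℤ_11 : v_11(x) = 0}. Here v_11(1936/21) = v_11(num) − v_11(den) = 2; compare against these criteria.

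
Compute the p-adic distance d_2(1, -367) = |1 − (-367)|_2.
d_2(1, -367) = 1/16

Step 1 — x − y = 1 − (-367) = 368. Step 2 — v_2(368) = 4 (factor: 368 = (2^4 · 23); the sign does not affect v_p). Step 3 — |x − y|_2 = 2^{-4} = 1/16.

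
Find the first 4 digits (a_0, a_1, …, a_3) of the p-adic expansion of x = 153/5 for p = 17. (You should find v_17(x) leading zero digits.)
(a_0, …, a_3) = (0, 12, 13, 6)

v_17(153/5) = 1, so a_0 = ... = a_0 = 0. Factor out: x = 17^1 · u with u = 9/5 a unit in ℤ_17. Expand u iteratively via a_{v+i} = u_i mod 17, u_{i+1} = (u_i − a_{v+i})/17:
  u_0 = 9/5;  a_1 = 12;  u_1 = (u_0 − 12)/17 = -3/5
  u_1 = -3/5;  a_2 = 13;  u_2 = (u_1 − 13)/17 = -4/5
  u_2 = -4/5;  a_3 = 6;  u_3 = (u_2 − 6)/17 = -2/5
Digits: (0, 12, 13, 6).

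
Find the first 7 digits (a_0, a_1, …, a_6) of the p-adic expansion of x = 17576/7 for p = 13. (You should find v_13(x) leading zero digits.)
(a_0, …, a_6) = (0, 0, 0, 3, 11, 1, 11)

v_13(17576/7) = 3, so a_0 = ... = a_2 = 0. Factor out: x = 13^3 · u with u = 8/7 a unit in ℤ_13. Expand u iteratively via a_{v+i} = u_i mod 13, u_{i+1} = (u_i − a_{v+i})/13:
  u_0 = 8/7;  a_3 = 3;  u_1 = (u_0 − 3)/13 = -1/7
  u_1 = -1/7;  a_4 = 11;  u_2 = (u_1 − 11)/13 = -6/7
  u_2 = -6/7;  a_5 = 1;  u_3 = (u_2 − 1)/13 = -1/7
  u_3 = -1/7;  a_6 = 11;  u_4 = (u_3 − 11)/13 = -6/7
Digits: (0, 0, 0, 3, 11, 1, 11).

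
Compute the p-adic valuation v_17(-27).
v_17(-27) = 0

v_17(n) is the largest exponent k such that 17^k divides n. Factor out: -27 = -17^0 · 27. (Sign doesn't affect v_p.) So v_17(-27) = 0.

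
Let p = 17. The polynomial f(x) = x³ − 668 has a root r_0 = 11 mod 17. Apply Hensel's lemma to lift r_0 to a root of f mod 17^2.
r_1 = 45 (mod 289)

Hensel: r_{i+1} = r_i − f(r_i)/f′(r_i) mod 17^{i+2}, where f′(x) = 3x². Iterate:
  r_0 = 11 (mod 17)
  r_1 = 45 (mod 289)
Final: r = 45 with f(r) ≡ 0 mod 17^2.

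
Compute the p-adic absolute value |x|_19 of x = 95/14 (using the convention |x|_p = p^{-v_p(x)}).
|95/14|_19 = 1/19

Step 1 — compute v_19(x) by factoring powers of 19 out of the numerator and denominator: v_19(95/14) = 1. Step 2 — apply |x|_p = p^{-v_p(x)} = 19^{-1} = 1/19.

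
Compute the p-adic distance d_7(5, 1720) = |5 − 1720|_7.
d_7(5, 1720) = 1/343

Step 1 — x − y = 5 − 1720 = -1715. Step 2 — v_7(-1715) = 3 (factor: -1715 = −(7^3 · 5); the sign does not affect v_p). Step 3 — |x − y|_7 = 7^{-3} = 1/343.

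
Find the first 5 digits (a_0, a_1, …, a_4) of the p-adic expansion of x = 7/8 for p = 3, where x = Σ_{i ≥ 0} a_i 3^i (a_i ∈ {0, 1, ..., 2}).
(a_0, …, a_4) = (2, 0, 1, 0, 1)

v_3(7/8) = 0 (numerator and denominator both coprime to 3), so x ∈ ℤ_3^×. Compute digits iteratively via a_i = x_i mod 3, x_{i+1} = (x_i − a_i)/3, with x_0 = x:
  x_0 = 7/8;  a_0 = 2;  x_1 = (x_0 − 2)/3 = -3/8
  x_1 = -3/8;  a_1 = 0;  x_2 = (x_1 − 0)/3 = -1/8
  x_2 = -1/8;  a_2 = 1;  x_3 = (x_2 − 1)/3 = -3/8
  x_3 = -3/8;  a_3 = 0;  x_4 = (x_3 − 0)/3 = -1/8
  x_4 = -1/8;  a_4 = 1;  x_5 = (x_4 − 1)/3 = -3/8
Digits: (2, 0, 1, 0, 1).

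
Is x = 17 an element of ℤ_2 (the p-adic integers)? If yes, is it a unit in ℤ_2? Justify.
x ∈ ℤ_2^× (unit); v_2(x) = 0

ℤ_2 = {x ∈ ℚ_2 : v_2(x) ≥ 0} and ℤ_2^× = {x ∈ ℤ_2 : v_2(x) = 0}. Here v_2(17) = v_2(num) − v_2(den) = 0; compare against these criteria.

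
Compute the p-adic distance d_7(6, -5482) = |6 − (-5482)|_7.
d_7(6, -5482) = 1/343

Step 1 — x − y = 6 − (-5482) = 5488. Step 2 — v_7(5488) = 3 (factor: 5488 = (7^3 · 16); the sign does not affect v_p). Step 3 — |x − y|_7 = 7^{-3} = 1/343.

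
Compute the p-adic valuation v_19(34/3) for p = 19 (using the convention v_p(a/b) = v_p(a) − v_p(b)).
v_19(34/3) = 0

Factor powers of 19 from the numerator and denominator of the reduced fraction: 34 = 19^0 · 34 and 3 = 19^0 · 3. Apply v_p(a/b) = v_p(a) − v_p(b): v_19(34/3) = 0 − 0 = 0.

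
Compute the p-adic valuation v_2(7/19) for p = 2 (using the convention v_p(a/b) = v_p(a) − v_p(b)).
v_2(7/19) = 0

Factor powers of 2 from the numerator and denominator of the reduced fraction: 7 = 2^0 · 7 and 19 = 2^0 · 19. Apply v_p(a/b) = v_p(a) − v_p(b): v_2(7/19) = 0 − 0 = 0.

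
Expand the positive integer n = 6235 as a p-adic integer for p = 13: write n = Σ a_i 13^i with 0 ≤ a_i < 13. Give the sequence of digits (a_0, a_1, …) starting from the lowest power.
(a_0, a_1, …) = (8, 11, 10, 2)

Repeated division by 13 gives the digits low-to-high: 6235 = 8 + 11·13^1 + 10·13^2 + 2·13^3. Digit sequence: (8, 11, 10, 2).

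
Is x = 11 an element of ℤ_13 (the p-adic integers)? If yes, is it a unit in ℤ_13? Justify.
x ∈ ℤ_13^× (unit); v_13(x) = 0

ℤ_13 = {x ∈ ℚ_13 : v_13(x) ≥ 0} and ℤ_13^× = {x ∈ ℤ_13 : v_13(x) = 0}. Here v_13(11) = v_13(num) − v_13(den) = 0; compare against these criteria.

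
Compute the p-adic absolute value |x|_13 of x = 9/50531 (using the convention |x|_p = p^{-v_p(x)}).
|9/50531|_13 = 2197

Step 1 — compute v_13(x) by factoring powers of 13 out of the numerator and denominator: v_13(9/50531) = -3. Step 2 — apply |x|_p = p^{-v_p(x)} = 13^{3} = 2197.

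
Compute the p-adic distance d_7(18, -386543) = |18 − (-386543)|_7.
d_7(18, -386543) = 1/16807

Step 1 — x − y = 18 − (-386543) = 386561. Step 2 — v_7(386561) = 5 (factor: 386561 = (7^5 · 23); the sign does not affect v_p). Step 3 — |x − y|_7 = 7^{-5} = 1/16807.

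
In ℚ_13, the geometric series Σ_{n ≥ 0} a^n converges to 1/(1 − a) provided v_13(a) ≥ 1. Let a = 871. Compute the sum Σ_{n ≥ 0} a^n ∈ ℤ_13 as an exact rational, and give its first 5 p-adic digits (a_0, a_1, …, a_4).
Σ a^n = 1/(1 − a) = -1/870;  first 5 digits = (1, 2, 9, 2, 12)

v_13(a) = 1 ≥ 1, so the series converges in ℤ_13 to 1/(1 − a) = 1/(1 − 871) = -1/870. Expand this rational in ℤ_13: compute digits iteratively via d_i = x_i mod 13, x_{i+1} = (x_i − d_i)/13. The first 5 digits are (1, 2, 9, 2, 12).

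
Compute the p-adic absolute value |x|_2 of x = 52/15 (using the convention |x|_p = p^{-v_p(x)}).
|52/15|_2 = 1/4

Step 1 — compute v_2(x) by factoring powers of 2 out of the numerator and denominator: v_2(52/15) = 2. Step 2 — apply |x|_p = p^{-v_p(x)} = 2^{-2} = 1/4.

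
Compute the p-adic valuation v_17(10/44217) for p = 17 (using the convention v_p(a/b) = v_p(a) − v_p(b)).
v_17(10/44217) = -3

Factor powers of 17 from the numerator and denominator of the reduced fraction: 10 = 17^0 · 10 and 44217 = 17^3 · 9. Apply v_p(a/b) = v_p(a) − v_p(b): v_17(10/44217) = 0 − 3 = -3.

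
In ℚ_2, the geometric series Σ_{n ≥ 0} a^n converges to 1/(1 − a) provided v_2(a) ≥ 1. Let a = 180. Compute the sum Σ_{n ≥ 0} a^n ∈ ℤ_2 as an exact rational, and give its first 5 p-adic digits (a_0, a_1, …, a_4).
Σ a^n = 1/(1 − a) = -1/179;  first 5 digits = (1, 0, 1, 0, 0)

v_2(a) = 2 ≥ 1, so the series converges in ℤ_2 to 1/(1 − a) = 1/(1 − 180) = -1/179. Expand this rational in ℤ_2: compute digits iteratively via d_i = x_i mod 2, x_{i+1} = (x_i − d_i)/2. The first 5 digits are (1, 0, 1, 0, 0).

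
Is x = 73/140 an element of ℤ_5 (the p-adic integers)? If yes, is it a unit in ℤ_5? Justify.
x ∉ ℤ_5 (v_5(x) = -1 < 0)

ℤ_5 = {x ∈ ℚ_5 : v_5(x) ≥ 0} and ℤ_5^× = {x ∈ ℤ_5 : v_5(x) = 0}. Here v_5(73/140) = v_5(num) − v_5(den) = -1; compare against these criteria.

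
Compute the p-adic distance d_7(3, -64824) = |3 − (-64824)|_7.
d_7(3, -64824) = 1/2401

Step 1 — x − y = 3 − (-64824) = 64827. Step 2 — v_7(64827) = 4 (factor: 64827 = (7^4 · 27); the sign does not affect v_p). Step 3 — |x − y|_7 = 7^{-4} = 1/2401.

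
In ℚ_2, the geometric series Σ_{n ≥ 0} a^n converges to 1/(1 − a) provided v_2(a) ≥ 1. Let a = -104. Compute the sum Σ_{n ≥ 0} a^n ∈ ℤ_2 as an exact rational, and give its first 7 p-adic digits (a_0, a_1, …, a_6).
Σ a^n = 1/(1 − a) = 1/105;  first 7 digits = (1, 0, 0, 1, 1, 0, 1)

v_2(a) = 3 ≥ 1, so the series converges in ℤ_2 to 1/(1 − a) = 1/(1 − (-104)) = 1/105. Expand this rational in ℤ_2: compute digits iteratively via d_i = x_i mod 2, x_{i+1} = (x_i − d_i)/2. The first 7 digits are (1, 0, 0, 1, 1, 0, 1).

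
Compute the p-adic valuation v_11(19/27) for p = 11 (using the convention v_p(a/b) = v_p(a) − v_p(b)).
v_11(19/27) = 0

Factor powers of 11 from the numerator and denominator of the reduced fraction: 19 = 11^0 · 19 and 27 = 11^0 · 27. Apply v_p(a/b) = v_p(a) − v_p(b): v_11(19/27) = 0 − 0 = 0.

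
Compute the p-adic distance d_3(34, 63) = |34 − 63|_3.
d_3(34, 63) = 1

Step 1 — x − y = 34 − 63 = -29. Step 2 — v_3(-29) = 0 (factor: -29 = −(3^0 · 29); the sign does not affect v_p). Step 3 — |x − y|_3 = 3^{0} = 1.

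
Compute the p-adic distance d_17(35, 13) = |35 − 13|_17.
d_17(35, 13) = 1

Step 1 — x − y = 35 − 13 = 22. Step 2 — v_17(22) = 0 (factor: 22 = (17^0 · 22); the sign does not affect v_p). Step 3 — |x − y|_17 = 17^{0} = 1.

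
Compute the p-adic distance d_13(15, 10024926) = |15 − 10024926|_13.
d_13(15, 10024926) = 1/371293

Step 1 — x − y = 15 − 10024926 = -10024911. Step 2 — v_13(-10024911) = 5 (factor: -10024911 = −(13^5 · 27); the sign does not affect v_p). Step 3 — |x − y|_13 = 13^{-5} = 1/371293.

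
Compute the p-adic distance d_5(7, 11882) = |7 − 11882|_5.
d_5(7, 11882) = 1/625

Step 1 — x − y = 7 − 11882 = -11875. Step 2 — v_5(-11875) = 4 (factor: -11875 = −(5^4 · 19); the sign does not affect v_p). Step 3 — |x − y|_5 = 5^{-4} = 1/625.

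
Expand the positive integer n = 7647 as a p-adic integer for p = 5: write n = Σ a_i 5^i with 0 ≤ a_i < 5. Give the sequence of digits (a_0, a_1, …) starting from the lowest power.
(a_0, a_1, …) = (2, 4, 0, 1, 2, 2)

Repeated division by 5 gives the digits low-to-high: 7647 = 2 + 4·5^1 + 1·5^3 + 2·5^4 + 2·5^5. Digit sequence: (2, 4, 0, 1, 2, 2).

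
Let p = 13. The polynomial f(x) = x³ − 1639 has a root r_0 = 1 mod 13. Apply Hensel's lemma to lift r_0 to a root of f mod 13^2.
r_1 = 40 (mod 169)

Hensel: r_{i+1} = r_i − f(r_i)/f′(r_i) mod 13^{i+2}, where f′(x) = 3x². Iterate:
  r_0 = 1 (mod 13)
  r_1 = 40 (mod 169)
Final: r = 40 with f(r) ≡ 0 mod 13^2.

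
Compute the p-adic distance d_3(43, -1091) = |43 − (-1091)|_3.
d_3(43, -1091) = 1/81

Step 1 — x − y = 43 − (-1091) = 1134. Step 2 — v_3(1134) = 4 (factor: 1134 = (3^4 · 14); the sign does not affect v_p). Step 3 — |x − y|_3 = 3^{-4} = 1/81.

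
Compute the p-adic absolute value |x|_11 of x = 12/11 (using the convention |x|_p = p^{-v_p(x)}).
|12/11|_11 = 11

Step 1 — compute v_11(x) by factoring powers of 11 out of the numerator and denominator: v_11(12/11) = -1. Step 2 — apply |x|_p = p^{-v_p(x)} = 11^{1} = 11.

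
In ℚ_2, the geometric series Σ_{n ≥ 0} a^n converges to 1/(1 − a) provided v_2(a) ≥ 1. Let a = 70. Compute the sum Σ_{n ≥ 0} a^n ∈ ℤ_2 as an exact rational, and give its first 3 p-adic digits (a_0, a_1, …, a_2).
Σ a^n = 1/(1 − a) = -1/69;  first 3 digits = (1, 1, 0)

v_2(a) = 1 ≥ 1, so the series converges in ℤ_2 to 1/(1 − a) = 1/(1 − 70) = -1/69. Expand this rational in ℤ_2: compute digits iteratively via d_i = x_i mod 2, x_{i+1} = (x_i − d_i)/2. The first 3 digits are (1, 1, 0).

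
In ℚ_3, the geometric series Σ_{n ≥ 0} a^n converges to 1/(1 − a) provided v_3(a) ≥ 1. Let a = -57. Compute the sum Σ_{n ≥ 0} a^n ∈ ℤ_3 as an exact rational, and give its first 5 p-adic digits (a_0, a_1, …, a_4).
Σ a^n = 1/(1 − a) = 1/58;  first 5 digits = (1, 2, 0, 0, 1)

v_3(a) = 1 ≥ 1, so the series converges in ℤ_3 to 1/(1 − a) = 1/(1 − (-57)) = 1/58. Expand this rational in ℤ_3: compute digits iteratively via d_i = x_i mod 3, x_{i+1} = (x_i − d_i)/3. The first 5 digits are (1, 2, 0, 0, 1).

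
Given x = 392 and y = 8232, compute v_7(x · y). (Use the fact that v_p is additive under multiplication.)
v_7(3226944) = 5

v_p(x) = 2 (factor: 392 = 7^2 · 8); v_p(y) = 3 (factor: 8232 = 7^3 · 24). Additivity: v_p(xy) = v_p(x) + v_p(y) = 2 + 3 = 5. (Direct check: xy = 3226944 = 7^5 · (192).)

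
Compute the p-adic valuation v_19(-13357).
v_19(-13357) = 2

v_19(n) is the largest exponent k such that 19^k divides n. Factor out: -13357 = -19^2 · 37. (Sign doesn't affect v_p.) So v_19(-13357) = 2.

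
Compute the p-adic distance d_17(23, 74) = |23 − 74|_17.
d_17(23, 74) = 1/17

Step 1 — x − y = 23 − 74 = -51. Step 2 — v_17(-51) = 1 (factor: -51 = −(17^1 · 3); the sign does not affect v_p). Step 3 — |x − y|_17 = 17^{-1} = 1/17.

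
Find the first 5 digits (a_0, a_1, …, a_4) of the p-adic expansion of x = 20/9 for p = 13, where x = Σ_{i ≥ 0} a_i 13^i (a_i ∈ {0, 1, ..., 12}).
(a_0, …, a_4) = (8, 1, 10, 5, 1)

v_13(20/9) = 0 (numerator and denominator both coprime to 13), so x ∈ ℤ_13^×. Compute digits iteratively via a_i = x_i mod 13, x_{i+1} = (x_i − a_i)/13, with x_0 = x:
  x_0 = 20/9;  a_0 = 8;  x_1 = (x_0 − 8)/13 = -4/9
  x_1 = -4/9;  a_1 = 1;  x_2 = (x_1 − 1)/13 = -1/9
  x_2 = -1/9;  a_2 = 10;  x_3 = (x_2 − 10)/13 = -7/9
  x_3 = -7/9;  a_3 = 5;  x_4 = (x_3 − 5)/13 = -4/9
  x_4 = -4/9;  a_4 = 1;  x_5 = (x_4 − 1)/13 = -1/9
Digits: (8, 1, 10, 5, 1).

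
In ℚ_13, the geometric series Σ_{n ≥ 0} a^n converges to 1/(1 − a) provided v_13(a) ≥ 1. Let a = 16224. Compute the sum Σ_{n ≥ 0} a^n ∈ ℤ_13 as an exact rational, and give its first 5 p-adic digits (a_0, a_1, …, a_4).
Σ a^n = 1/(1 − a) = -1/16223;  first 5 digits = (1, 0, 5, 7, 12)

v_13(a) = 2 ≥ 1, so the series converges in ℤ_13 to 1/(1 − a) = 1/(1 − 16224) = -1/16223. Expand this rational in ℤ_13: compute digits iteratively via d_i = x_i mod 13, x_{i+1} = (x_i − d_i)/13. The first 5 digits are (1, 0, 5, 7, 12).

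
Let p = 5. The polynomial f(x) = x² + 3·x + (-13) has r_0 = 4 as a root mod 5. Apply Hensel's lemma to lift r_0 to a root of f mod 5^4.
r_3 = 289 (mod 625)

Hensel: r_{i+1} = r_i − f(r_i)·(f′(r_i))^{-1} mod 5^{i+2}, f′(x) = 2x + 3. Iterate:
  r_0 = 4 (mod 5)
  r_1 = 14 (mod 25)
  r_2 = 39 (mod 125)
  r_3 = 289 (mod 625)
Final: r = 289 satisfies f(r) ≡ 0 mod 5^4.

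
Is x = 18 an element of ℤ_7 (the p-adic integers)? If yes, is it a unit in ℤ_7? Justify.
x ∈ ℤ_7^× (unit); v_7(x) = 0

ℤ_7 = {x ∈ ℚ_7 : v_7(x) ≥ 0} and ℤ_7^× = {x ∈ ℤ_7 : v_7(x) = 0}. Here v_7(18) = v_7(num) − v_7(den) = 0; compare against these criteria.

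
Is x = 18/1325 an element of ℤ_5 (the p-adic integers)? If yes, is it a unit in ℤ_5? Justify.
x ∉ ℤ_5 (v_5(x) = -2 < 0)

ℤ_5 = {x ∈ ℚ_5 : v_5(x) ≥ 0} and ℤ_5^× = {x ∈ ℤ_5 : v_5(x) = 0}. Here v_5(18/1325) = v_5(num) − v_5(den) = -2; compare against these criteria.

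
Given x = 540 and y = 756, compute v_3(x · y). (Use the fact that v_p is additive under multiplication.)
v_3(408240) = 6

v_p(x) = 3 (factor: 540 = 3^3 · 20); v_p(y) = 3 (factor: 756 = 3^3 · 28). Additivity: v_p(xy) = v_p(x) + v_p(y) = 3 + 3 = 6. (Direct check: xy = 408240 = 3^6 · (560).)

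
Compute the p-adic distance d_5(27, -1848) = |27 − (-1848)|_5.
d_5(27, -1848) = 1/625

Step 1 — x − y = 27 − (-1848) = 1875. Step 2 — v_5(1875) = 4 (factor: 1875 = (5^4 · 3); the sign does not affect v_p). Step 3 — |x − y|_5 = 5^{-4} = 1/625.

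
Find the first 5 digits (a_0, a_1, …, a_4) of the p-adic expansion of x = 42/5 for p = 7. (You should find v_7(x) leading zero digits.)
(a_0, …, a_4) = (0, 4, 1, 4, 5)

v_7(42/5) = 1, so a_0 = ... = a_0 = 0. Factor out: x = 7^1 · u with u = 6/5 a unit in ℤ_7. Expand u iteratively via a_{v+i} = u_i mod 7, u_{i+1} = (u_i − a_{v+i})/7:
  u_0 = 6/5;  a_1 = 4;  u_1 = (u_0 − 4)/7 = -2/5
  u_1 = -2/5;  a_2 = 1;  u_2 = (u_1 − 1)/7 = -1/5
  u_2 = -1/5;  a_3 = 4;  u_3 = (u_2 − 4)/7 = -3/5
  u_3 = -3/5;  a_4 = 5;  u_4 = (u_3 − 5)/7 = -4/5
Digits: (0, 4, 1, 4, 5).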